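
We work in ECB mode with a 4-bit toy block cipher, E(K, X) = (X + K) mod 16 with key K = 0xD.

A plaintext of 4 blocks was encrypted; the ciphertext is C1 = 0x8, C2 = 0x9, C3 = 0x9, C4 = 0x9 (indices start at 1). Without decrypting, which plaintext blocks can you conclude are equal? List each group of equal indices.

P2 = P3 = P4

ECB encrypts each block independently with the same key, so equal ciphertext blocks imply equal plaintext blocks.
C2 = C3 = C4 = 0x9, so P2 = P3 = P4.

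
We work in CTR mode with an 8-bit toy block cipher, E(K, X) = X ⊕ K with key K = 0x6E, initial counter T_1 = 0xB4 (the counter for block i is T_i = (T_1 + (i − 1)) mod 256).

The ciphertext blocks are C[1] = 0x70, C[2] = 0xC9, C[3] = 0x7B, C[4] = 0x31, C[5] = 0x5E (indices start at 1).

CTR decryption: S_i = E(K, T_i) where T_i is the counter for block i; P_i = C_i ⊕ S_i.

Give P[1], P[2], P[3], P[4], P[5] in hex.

P[1]: T = 0xB4, S = E(K, T) = 0xDA; 0x70 ⊕ 0xDA = 0xAA.
P[2]: T = 0xB5, S = E(K, T) = 0xDB; 0xC9 ⊕ 0xDB = 0x12.
P[3]: T = 0xB6, S = E(K, T) = 0xD8; 0x7B ⊕ 0xD8 = 0xA3.
P[4]: T = 0xB7, S = E(K, T) = 0xD9; 0x31 ⊕ 0xD9 = 0xE8.
P[5]: T = 0xB8, S = E(K, T) = 0xD6; 0x5E ⊕ 0xD6 = 0x88.

P[1] = 0xAA, P[2] = 0x12, P[3] = 0xA3, P[4] = 0xE8, P[5] = 0x88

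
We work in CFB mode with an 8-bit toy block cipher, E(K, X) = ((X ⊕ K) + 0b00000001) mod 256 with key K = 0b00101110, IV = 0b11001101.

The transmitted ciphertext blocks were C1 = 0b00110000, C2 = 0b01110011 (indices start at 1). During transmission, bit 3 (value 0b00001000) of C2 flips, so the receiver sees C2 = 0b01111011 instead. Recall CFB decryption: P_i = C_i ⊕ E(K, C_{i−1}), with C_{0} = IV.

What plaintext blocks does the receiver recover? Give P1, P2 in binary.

P1 = 0b11010100, P2 = 0b01100100

Only C2 changed, to 0b01111011. In CFB, a change in C_i flips the same bit in P_i and garbles P_{i+1}. Decrypting the received ciphertext:
P1: E(K, 0b11001101) = 0b11100100; 0b00110000 ⊕ 0b11100100 = 0b11010100.
P2: E(K, 0b00110000) = 0b00011111; 0b01111011 ⊕ 0b00011111 = 0b01100100.
Blocks that differ from the original plaintext: P2.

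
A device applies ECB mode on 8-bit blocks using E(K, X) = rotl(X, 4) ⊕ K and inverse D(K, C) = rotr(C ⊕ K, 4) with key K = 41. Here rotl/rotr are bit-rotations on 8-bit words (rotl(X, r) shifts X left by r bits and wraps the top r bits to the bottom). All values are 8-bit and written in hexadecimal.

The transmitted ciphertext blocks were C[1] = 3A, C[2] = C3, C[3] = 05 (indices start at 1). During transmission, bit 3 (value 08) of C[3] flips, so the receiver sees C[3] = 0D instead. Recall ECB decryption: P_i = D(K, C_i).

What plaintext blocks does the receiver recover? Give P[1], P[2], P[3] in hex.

P[1] = B7, P[2] = 28, P[3] = C4

Only C[3] changed, to 0D. In ECB, a change in C_i affects only P_i. Decrypting the received ciphertext:
P[1]: D(K, 3A) = B7.
P[2]: D(K, C3) = 28.
P[3]: D(K, 0D) = C4.
Blocks that differ from the original plaintext: P[3].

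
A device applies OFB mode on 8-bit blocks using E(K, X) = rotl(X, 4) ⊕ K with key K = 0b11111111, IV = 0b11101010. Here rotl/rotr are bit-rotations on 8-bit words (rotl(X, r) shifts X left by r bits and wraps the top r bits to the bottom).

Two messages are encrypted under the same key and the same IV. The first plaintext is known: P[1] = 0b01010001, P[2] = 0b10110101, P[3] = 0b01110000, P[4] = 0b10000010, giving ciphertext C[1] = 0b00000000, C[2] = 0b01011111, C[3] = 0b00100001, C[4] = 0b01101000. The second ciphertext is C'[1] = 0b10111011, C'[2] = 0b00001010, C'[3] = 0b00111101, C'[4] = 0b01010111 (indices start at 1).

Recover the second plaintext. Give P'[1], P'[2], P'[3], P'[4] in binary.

P'[1] = 0b11101010, P'[2] = 0b11100000, P'[3] = 0b01101100, P'[4] = 0b10111101

In OFB with a reused IV, both messages share the same keystream S_i, so C_i ⊕ C'_i = P_i ⊕ P'_i and thus P'_i = P_i ⊕ C_i ⊕ C'_i.
P'[1]: 0b01010001 ⊕ 0b00000000 ⊕ 0b10111011 = 0b11101010.
P'[2]: 0b10110101 ⊕ 0b01011111 ⊕ 0b00001010 = 0b11100000.
P'[3]: 0b01110000 ⊕ 0b00100001 ⊕ 0b00111101 = 0b01101100.
P'[4]: 0b10000010 ⊕ 0b01101000 ⊕ 0b01010111 = 0b10111101.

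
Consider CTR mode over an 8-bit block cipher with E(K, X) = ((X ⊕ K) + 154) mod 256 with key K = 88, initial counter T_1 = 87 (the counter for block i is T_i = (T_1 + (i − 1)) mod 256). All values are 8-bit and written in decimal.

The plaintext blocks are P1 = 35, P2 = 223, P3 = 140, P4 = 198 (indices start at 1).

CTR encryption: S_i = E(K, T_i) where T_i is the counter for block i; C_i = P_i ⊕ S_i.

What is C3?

C3 = 23

C1: T = 87, S = E(K, T) = 169; 35 ⊕ 169 = 138.
C2: T = 88, S = E(K, T) = 154; 223 ⊕ 154 = 69.
C3: T = 89, S = E(K, T) = 155; 140 ⊕ 155 = 23.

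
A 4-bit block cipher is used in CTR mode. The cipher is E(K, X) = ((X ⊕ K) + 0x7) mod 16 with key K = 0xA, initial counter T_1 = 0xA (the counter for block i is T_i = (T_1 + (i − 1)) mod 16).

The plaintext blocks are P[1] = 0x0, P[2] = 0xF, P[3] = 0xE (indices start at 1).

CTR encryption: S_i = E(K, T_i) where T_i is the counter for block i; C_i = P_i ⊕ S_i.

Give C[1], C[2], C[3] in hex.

C[1]: T = 0xA, S = E(K, T) = 0x7; 0x0 ⊕ 0x7 = 0x7.
C[2]: T = 0xB, S = E(K, T) = 0x8; 0xF ⊕ 0x8 = 0x7.
C[3]: T = 0xC, S = E(K, T) = 0xD; 0xE ⊕ 0xD = 0x3.

C[1] = 0x7, C[2] = 0x7, C[3] = 0x3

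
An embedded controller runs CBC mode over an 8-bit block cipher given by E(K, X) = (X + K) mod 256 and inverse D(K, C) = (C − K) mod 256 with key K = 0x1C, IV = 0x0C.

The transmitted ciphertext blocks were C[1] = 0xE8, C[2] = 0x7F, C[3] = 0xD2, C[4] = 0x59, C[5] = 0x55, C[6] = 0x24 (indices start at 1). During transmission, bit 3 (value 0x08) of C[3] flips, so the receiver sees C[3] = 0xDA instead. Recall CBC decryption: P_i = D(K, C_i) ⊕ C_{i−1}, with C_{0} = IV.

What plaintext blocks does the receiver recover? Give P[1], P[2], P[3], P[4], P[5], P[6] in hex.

P[1] = 0xC0, P[2] = 0x8B, P[3] = 0xC1, P[4] = 0xE7, P[5] = 0x60, P[6] = 0x5D

Only C[3] changed, to 0xDA. In CBC, a change in C_i garbles P_i and flips the same bit in P_{i+1}. Decrypting the received ciphertext:
P[1]: D(K, 0xE8) = 0xCC; 0xCC ⊕ 0x0C = 0xC0.
P[2]: D(K, 0x7F) = 0x63; 0x63 ⊕ 0xE8 = 0x8B.
P[3]: D(K, 0xDA) = 0xBE; 0xBE ⊕ 0x7F = 0xC1.
P[4]: D(K, 0x59) = 0x3D; 0x3D ⊕ 0xDA = 0xE7.
P[5]: D(K, 0x55) = 0x39; 0x39 ⊕ 0x59 = 0x60.
P[6]: D(K, 0x24) = 0x08; 0x08 ⊕ 0x55 = 0x5D.
Blocks that differ from the original plaintext: P[3], P[4].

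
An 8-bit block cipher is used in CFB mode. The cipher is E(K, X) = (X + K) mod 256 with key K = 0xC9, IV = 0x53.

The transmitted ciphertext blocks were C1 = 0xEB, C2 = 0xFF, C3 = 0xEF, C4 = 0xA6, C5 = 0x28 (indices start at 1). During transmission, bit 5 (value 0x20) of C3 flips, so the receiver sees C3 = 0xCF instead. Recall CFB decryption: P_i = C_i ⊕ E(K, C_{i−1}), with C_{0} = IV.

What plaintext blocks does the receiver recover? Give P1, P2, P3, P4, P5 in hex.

P1 = 0xF7, P2 = 0x4B, P3 = 0x07, P4 = 0x3E, P5 = 0x47

Only C3 changed, to 0xCF. In CFB, a change in C_i flips the same bit in P_i and garbles P_{i+1}. Decrypting the received ciphertext:
P1: E(K, 0x53) = 0x1C; 0xEB ⊕ 0x1C = 0xF7.
P2: E(K, 0xEB) = 0xB4; 0xFF ⊕ 0xB4 = 0x4B.
P3: E(K, 0xFF) = 0xC8; 0xCF ⊕ 0xC8 = 0x07.
P4: E(K, 0xCF) = 0x98; 0xA6 ⊕ 0x98 = 0x3E.
P5: E(K, 0xA6) = 0x6F; 0x28 ⊕ 0x6F = 0x47.
Blocks that differ from the original plaintext: P3, P4.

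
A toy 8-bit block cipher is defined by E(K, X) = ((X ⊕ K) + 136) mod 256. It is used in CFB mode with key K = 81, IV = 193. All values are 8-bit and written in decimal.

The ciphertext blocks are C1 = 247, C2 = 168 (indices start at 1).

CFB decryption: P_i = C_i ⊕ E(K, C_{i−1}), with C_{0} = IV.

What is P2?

P2: E(K, 247) = 46; 168 ⊕ 46 = 134.

P2 = 134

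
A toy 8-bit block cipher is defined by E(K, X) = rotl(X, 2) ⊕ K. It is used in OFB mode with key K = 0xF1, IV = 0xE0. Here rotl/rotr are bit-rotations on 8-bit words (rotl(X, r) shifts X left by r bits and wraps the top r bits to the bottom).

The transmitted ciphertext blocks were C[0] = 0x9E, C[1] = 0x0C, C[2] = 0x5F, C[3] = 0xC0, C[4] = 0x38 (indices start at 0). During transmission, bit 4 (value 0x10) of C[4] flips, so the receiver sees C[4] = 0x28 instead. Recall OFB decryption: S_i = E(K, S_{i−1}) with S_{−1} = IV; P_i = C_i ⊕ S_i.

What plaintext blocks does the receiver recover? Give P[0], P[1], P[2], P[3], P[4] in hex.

Only C[4] changed, to 0x28. In OFB, a change in C_i flips the same bit in P_i only; the keystream is unaffected. Decrypting the received ciphertext:
P[0]: S = E(K, 0xE0) = 0x72; 0x9E ⊕ 0x72 = 0xEC.
P[1]: S = E(K, 0x72) = 0x38; 0x0C ⊕ 0x38 = 0x34.
P[2]: S = E(K, 0x38) = 0x11; 0x5F ⊕ 0x11 = 0x4E.
P[3]: S = E(K, 0x11) = 0xB5; 0xC0 ⊕ 0xB5 = 0x75.
P[4]: S = E(K, 0xB5) = 0x27; 0x28 ⊕ 0x27 = 0x0F.
Blocks that differ from the original plaintext: P[4].

P[0] = 0xEC, P[1] = 0x34, P[2] = 0x4E, P[3] = 0x75, P[4] = 0x0F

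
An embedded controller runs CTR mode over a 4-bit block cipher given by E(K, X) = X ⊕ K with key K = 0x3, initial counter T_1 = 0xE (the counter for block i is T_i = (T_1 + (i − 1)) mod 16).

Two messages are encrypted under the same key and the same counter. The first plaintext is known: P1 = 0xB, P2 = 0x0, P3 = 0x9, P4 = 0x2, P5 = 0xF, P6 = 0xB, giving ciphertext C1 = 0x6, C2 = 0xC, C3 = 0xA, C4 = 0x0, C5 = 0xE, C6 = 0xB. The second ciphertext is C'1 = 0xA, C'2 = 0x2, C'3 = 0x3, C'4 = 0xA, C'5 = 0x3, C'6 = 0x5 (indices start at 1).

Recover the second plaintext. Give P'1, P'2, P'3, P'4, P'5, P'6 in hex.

P'1 = 0x7, P'2 = 0xE, P'3 = 0x0, P'4 = 0x8, P'5 = 0x2, P'6 = 0x5

In CTR with a reused counter, both messages share the same keystream S_i, so C_i ⊕ C'_i = P_i ⊕ P'_i and thus P'_i = P_i ⊕ C_i ⊕ C'_i.
P'1: 0xB ⊕ 0x6 ⊕ 0xA = 0x7.
P'2: 0x0 ⊕ 0xC ⊕ 0x2 = 0xE.
P'3: 0x9 ⊕ 0xA ⊕ 0x3 = 0x0.
P'4: 0x2 ⊕ 0x0 ⊕ 0xA = 0x8.
P'5: 0xF ⊕ 0xE ⊕ 0x3 = 0x2.
P'6: 0xB ⊕ 0xB ⊕ 0x5 = 0x5.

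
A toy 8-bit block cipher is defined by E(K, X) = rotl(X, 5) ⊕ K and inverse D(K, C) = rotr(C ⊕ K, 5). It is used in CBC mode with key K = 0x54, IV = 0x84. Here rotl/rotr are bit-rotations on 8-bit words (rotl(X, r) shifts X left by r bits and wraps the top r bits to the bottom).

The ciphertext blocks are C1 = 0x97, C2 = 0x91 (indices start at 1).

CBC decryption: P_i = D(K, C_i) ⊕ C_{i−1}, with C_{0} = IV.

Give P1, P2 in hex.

P1 = 0x9A, P2 = 0xB9

P1: D(K, 0x97) = 0x1E; 0x1E ⊕ 0x84 = 0x9A.
P2: D(K, 0x91) = 0x2E; 0x2E ⊕ 0x97 = 0xB9.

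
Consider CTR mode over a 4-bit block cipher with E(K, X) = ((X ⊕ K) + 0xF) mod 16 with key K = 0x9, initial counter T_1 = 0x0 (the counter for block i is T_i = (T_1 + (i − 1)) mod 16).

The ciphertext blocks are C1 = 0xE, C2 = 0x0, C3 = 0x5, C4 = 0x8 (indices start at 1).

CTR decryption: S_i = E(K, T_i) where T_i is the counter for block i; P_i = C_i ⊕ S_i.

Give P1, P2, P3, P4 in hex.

P1: T = 0x0, S = E(K, T) = 0x8; 0xE ⊕ 0x8 = 0x6.
P2: T = 0x1, S = E(K, T) = 0x7; 0x0 ⊕ 0x7 = 0x7.
P3: T = 0x2, S = E(K, T) = 0xA; 0x5 ⊕ 0xA = 0xF.
P4: T = 0x3, S = E(K, T) = 0x9; 0x8 ⊕ 0x9 = 0x1.

P1 = 0x6, P2 = 0x7, P3 = 0xF, P4 = 0x1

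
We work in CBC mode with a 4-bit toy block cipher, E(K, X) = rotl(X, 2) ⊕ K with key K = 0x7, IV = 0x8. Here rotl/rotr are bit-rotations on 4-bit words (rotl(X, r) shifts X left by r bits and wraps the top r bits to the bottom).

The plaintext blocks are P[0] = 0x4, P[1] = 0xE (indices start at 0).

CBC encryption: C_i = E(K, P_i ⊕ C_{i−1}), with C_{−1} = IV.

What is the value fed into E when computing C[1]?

0xA

C[0]: P[0] ⊕ 0x8 = 0xC; E(K, 0xC) = 0x4.
C[1]: P[1] ⊕ 0x4 = 0xA; E(K, 0xA) = 0xD.
So the input to E for block [1] is 0xA.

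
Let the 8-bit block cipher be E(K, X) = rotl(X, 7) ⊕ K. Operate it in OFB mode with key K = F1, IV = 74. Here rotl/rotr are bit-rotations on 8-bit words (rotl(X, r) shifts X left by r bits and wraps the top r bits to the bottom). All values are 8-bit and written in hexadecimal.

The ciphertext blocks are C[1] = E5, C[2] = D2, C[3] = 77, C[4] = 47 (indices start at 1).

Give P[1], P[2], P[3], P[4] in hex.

P[1] = 2E, P[2] = C6, P[3] = 8C, P[4] = 4B

OFB decryption: S_i = E(K, S_{i−1}) with S_{0} = IV; P_i = C_i ⊕ S_i.
P[1]: S = E(K, 74) = CB; E5 ⊕ CB = 2E.
P[2]: S = E(K, CB) = 14; D2 ⊕ 14 = C6.
P[3]: S = E(K, 14) = FB; 77 ⊕ FB = 8C.
P[4]: S = E(K, FB) = 0C; 47 ⊕ 0C = 4B.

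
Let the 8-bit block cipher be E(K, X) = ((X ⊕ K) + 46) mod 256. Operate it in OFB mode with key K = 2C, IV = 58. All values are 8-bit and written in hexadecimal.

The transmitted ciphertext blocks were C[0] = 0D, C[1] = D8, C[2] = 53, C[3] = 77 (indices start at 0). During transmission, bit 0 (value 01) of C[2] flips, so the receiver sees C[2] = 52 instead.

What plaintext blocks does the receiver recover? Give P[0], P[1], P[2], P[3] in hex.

P[0] = B7, P[1] = 04, P[2] = 64, P[3] = 17

OFB decryption: S_i = E(K, S_{i−1}) with S_{−1} = IV; P_i = C_i ⊕ S_i.
Only C[2] changed, to 52. In OFB, a change in C_i flips the same bit in P_i only; the keystream is unaffected. Decrypting the received ciphertext:
P[0]: S = E(K, 58) = BA; 0D ⊕ BA = B7.
P[1]: S = E(K, BA) = DC; D8 ⊕ DC = 04.
P[2]: S = E(K, DC) = 36; 52 ⊕ 36 = 64.
P[3]: S = E(K, 36) = 60; 77 ⊕ 60 = 17.
Blocks that differ from the original plaintext: P[2].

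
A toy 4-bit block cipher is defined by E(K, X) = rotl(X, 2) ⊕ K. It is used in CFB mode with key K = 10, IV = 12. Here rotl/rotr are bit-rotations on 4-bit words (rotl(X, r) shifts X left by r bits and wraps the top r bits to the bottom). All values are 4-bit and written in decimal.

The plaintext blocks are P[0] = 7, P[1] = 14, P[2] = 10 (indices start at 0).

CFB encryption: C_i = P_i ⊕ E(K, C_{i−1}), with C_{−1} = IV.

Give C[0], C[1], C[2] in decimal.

C[0] = 14, C[1] = 15, C[2] = 15

C[0]: E(K, 12) = 9; 7 ⊕ 9 = 14.
C[1]: E(K, 14) = 1; 14 ⊕ 1 = 15.
C[2]: E(K, 15) = 5; 10 ⊕ 5 = 15.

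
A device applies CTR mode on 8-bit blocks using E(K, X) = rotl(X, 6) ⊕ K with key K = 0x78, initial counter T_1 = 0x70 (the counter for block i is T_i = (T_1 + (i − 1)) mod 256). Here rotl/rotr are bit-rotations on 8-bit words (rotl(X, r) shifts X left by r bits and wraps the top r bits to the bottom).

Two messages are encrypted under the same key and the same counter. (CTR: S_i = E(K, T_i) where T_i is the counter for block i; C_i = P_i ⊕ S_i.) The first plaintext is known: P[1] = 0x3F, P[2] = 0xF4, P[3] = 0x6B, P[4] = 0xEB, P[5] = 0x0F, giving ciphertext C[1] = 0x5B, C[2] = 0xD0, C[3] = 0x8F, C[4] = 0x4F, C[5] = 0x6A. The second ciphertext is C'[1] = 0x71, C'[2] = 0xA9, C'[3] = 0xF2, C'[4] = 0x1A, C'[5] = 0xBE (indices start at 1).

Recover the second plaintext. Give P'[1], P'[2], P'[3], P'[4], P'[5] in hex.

P'[1] = 0x15, P'[2] = 0x8D, P'[3] = 0x16, P'[4] = 0xBE, P'[5] = 0xDB

In CTR with a reused counter, both messages share the same keystream S_i, so C_i ⊕ C'_i = P_i ⊕ P'_i and thus P'_i = P_i ⊕ C_i ⊕ C'_i.
P'[1]: 0x3F ⊕ 0x5B ⊕ 0x71 = 0x15.
P'[2]: 0xF4 ⊕ 0xD0 ⊕ 0xA9 = 0x8D.
P'[3]: 0x6B ⊕ 0x8F ⊕ 0xF2 = 0x16.
P'[4]: 0xEB ⊕ 0x4F ⊕ 0x1A = 0xBE.
P'[5]: 0x0F ⊕ 0x6A ⊕ 0xBE = 0xDB.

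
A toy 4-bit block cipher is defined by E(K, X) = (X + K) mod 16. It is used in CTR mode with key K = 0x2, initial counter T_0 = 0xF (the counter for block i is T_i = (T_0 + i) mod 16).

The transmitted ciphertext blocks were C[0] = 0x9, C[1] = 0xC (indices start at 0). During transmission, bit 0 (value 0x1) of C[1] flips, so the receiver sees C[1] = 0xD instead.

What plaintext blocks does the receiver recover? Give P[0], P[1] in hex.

CTR decryption: S_i = E(K, T_i) where T_i is the counter for block i; P_i = C_i ⊕ S_i.
Only C[1] changed, to 0xD. In CTR, a change in C_i flips the same bit in P_i only; the keystream is unaffected. Decrypting the received ciphertext:
P[0]: T = 0xF, S = E(K, T) = 0x1; 0x9 ⊕ 0x1 = 0x8.
P[1]: T = 0x0, S = E(K, T) = 0x2; 0xD ⊕ 0x2 = 0xF.
Blocks that differ from the original plaintext: P[1].

P[0] = 0x8, P[1] = 0xF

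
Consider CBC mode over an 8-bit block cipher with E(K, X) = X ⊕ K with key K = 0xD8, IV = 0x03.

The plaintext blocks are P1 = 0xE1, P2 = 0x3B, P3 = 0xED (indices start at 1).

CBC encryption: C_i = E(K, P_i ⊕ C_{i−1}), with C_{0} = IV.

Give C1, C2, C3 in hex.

C1: P1 ⊕ 0x03 = 0xE2; E(K, 0xE2) = 0x3A.
C2: P2 ⊕ 0x3A = 0x01; E(K, 0x01) = 0xD9.
C3: P3 ⊕ 0xD9 = 0x34; E(K, 0x34) = 0xEC.

C1 = 0x3A, C2 = 0xD9, C3 = 0xEC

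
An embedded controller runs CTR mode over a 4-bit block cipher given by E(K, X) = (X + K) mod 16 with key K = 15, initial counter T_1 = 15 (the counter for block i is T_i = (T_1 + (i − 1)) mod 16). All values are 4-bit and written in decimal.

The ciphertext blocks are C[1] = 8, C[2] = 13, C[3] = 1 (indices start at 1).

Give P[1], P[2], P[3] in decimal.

CTR decryption: S_i = E(K, T_i) where T_i is the counter for block i; P_i = C_i ⊕ S_i.
P[1]: T = 15, S = E(K, T) = 14; 8 ⊕ 14 = 6.
P[2]: T = 0, S = E(K, T) = 15; 13 ⊕ 15 = 2.
P[3]: T = 1, S = E(K, T) = 0; 1 ⊕ 0 = 1.

P[1] = 6, P[2] = 2, P[3] = 1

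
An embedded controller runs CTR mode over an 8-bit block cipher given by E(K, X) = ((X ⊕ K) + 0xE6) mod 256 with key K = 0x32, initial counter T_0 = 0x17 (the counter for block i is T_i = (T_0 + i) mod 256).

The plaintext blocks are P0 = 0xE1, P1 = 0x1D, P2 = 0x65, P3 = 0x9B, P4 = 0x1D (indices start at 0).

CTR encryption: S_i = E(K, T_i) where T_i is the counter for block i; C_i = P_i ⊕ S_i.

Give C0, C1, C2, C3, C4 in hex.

C0: T = 0x17, S = E(K, T) = 0x0B; 0xE1 ⊕ 0x0B = 0xEA.
C1: T = 0x18, S = E(K, T) = 0x10; 0x1D ⊕ 0x10 = 0x0D.
C2: T = 0x19, S = E(K, T) = 0x11; 0x65 ⊕ 0x11 = 0x74.
C3: T = 0x1A, S = E(K, T) = 0x0E; 0x9B ⊕ 0x0E = 0x95.
C4: T = 0x1B, S = E(K, T) = 0x0F; 0x1D ⊕ 0x0F = 0x12.

C0 = 0xEA, C1 = 0x0D, C2 = 0x74, C3 = 0x95, C4 = 0x12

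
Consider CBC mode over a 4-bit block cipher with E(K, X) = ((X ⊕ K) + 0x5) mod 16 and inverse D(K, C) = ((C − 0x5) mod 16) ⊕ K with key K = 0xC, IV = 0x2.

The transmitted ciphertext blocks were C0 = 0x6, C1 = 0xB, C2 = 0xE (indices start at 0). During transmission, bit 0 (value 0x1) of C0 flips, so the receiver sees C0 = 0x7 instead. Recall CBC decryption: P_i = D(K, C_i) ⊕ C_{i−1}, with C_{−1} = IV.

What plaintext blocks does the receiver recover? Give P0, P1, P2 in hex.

Only C0 changed, to 0x7. In CBC, a change in C_i garbles P_i and flips the same bit in P_{i+1}. Decrypting the received ciphertext:
P0: D(K, 0x7) = 0xE; 0xE ⊕ 0x2 = 0xC.
P1: D(K, 0xB) = 0xA; 0xA ⊕ 0x7 = 0xD.
P2: D(K, 0xE) = 0x5; 0x5 ⊕ 0xB = 0xE.
Blocks that differ from the original plaintext: P0, P1.

P0 = 0xC, P1 = 0xD, P2 = 0xE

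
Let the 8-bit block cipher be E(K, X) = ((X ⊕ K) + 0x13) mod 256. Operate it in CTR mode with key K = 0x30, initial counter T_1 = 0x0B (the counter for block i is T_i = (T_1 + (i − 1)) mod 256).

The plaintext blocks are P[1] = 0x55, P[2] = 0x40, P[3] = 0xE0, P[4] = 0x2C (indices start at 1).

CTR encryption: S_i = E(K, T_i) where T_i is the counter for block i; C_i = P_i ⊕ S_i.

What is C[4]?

C[4] = 0x7D

C[1]: T = 0x0B, S = E(K, T) = 0x4E; 0x55 ⊕ 0x4E = 0x1B.
C[2]: T = 0x0C, S = E(K, T) = 0x4F; 0x40 ⊕ 0x4F = 0x0F.
C[3]: T = 0x0D, S = E(K, T) = 0x50; 0xE0 ⊕ 0x50 = 0xB0.
C[4]: T = 0x0E, S = E(K, T) = 0x51; 0x2C ⊕ 0x51 = 0x7D.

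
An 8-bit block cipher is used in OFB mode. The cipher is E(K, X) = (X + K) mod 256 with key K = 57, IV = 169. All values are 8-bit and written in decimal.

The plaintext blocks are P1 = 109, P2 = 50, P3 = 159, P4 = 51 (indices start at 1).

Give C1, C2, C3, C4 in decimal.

C1 = 143, C2 = 41, C3 = 203, C4 = 190

OFB encryption: S_i = E(K, S_{i−1}) with S_{0} = IV; C_i = P_i ⊕ S_i.
C1: S = E(K, 169) = 226; 109 ⊕ 226 = 143.
C2: S = E(K, 226) = 27; 50 ⊕ 27 = 41.
C3: S = E(K, 27) = 84; 159 ⊕ 84 = 203.
C4: S = E(K, 84) = 141; 51 ⊕ 141 = 190.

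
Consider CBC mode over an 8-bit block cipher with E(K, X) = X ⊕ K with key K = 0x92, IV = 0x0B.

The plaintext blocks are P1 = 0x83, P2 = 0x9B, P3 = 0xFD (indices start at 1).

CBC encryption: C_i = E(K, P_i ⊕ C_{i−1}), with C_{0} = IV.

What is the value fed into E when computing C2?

C1: P1 ⊕ 0x0B = 0x88; E(K, 0x88) = 0x1A.
C2: P2 ⊕ 0x1A = 0x81; E(K, 0x81) = 0x13.
So the input to E for block 2 is 0x81.

0x81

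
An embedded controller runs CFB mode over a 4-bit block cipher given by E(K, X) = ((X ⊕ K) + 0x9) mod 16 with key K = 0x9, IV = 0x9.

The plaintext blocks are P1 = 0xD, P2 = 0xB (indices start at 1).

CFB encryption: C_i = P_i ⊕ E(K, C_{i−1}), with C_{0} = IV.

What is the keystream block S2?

0x6

C1: E(K, 0x9) = 0x9; 0xD ⊕ 0x9 = 0x4.
C2: E(K, 0x4) = 0x6; 0xB ⊕ 0x6 = 0xD.
So S2 = 0x6.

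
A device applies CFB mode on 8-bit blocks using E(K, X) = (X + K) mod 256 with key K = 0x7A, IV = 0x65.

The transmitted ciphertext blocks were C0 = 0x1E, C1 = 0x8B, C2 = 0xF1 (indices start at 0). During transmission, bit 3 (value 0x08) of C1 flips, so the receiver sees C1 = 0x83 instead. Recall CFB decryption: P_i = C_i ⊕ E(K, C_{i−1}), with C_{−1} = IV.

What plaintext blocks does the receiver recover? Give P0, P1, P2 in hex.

P0 = 0xC1, P1 = 0x1B, P2 = 0x0C

Only C1 changed, to 0x83. In CFB, a change in C_i flips the same bit in P_i and garbles P_{i+1}. Decrypting the received ciphertext:
P0: E(K, 0x65) = 0xDF; 0x1E ⊕ 0xDF = 0xC1.
P1: E(K, 0x1E) = 0x98; 0x83 ⊕ 0x98 = 0x1B.
P2: E(K, 0x83) = 0xFD; 0xF1 ⊕ 0xFD = 0x0C.
Blocks that differ from the original plaintext: P1, P2.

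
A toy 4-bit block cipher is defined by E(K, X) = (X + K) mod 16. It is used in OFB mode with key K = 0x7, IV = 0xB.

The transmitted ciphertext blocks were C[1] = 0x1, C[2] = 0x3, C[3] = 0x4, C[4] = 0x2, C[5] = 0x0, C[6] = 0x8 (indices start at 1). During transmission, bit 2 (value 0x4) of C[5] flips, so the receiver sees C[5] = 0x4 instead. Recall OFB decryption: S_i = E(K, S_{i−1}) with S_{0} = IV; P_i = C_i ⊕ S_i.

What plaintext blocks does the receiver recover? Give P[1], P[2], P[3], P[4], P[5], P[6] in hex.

Only C[5] changed, to 0x4. In OFB, a change in C_i flips the same bit in P_i only; the keystream is unaffected. Decrypting the received ciphertext:
P[1]: S = E(K, 0xB) = 0x2; 0x1 ⊕ 0x2 = 0x3.
P[2]: S = E(K, 0x2) = 0x9; 0x3 ⊕ 0x9 = 0xA.
P[3]: S = E(K, 0x9) = 0x0; 0x4 ⊕ 0x0 = 0x4.
P[4]: S = E(K, 0x0) = 0x7; 0x2 ⊕ 0x7 = 0x5.
P[5]: S = E(K, 0x7) = 0xE; 0x4 ⊕ 0xE = 0xA.
P[6]: S = E(K, 0xE) = 0x5; 0x8 ⊕ 0x5 = 0xD.
Blocks that differ from the original plaintext: P[5].

P[1] = 0x3, P[2] = 0xA, P[3] = 0x4, P[4] = 0x5, P[5] = 0xA, P[6] = 0xD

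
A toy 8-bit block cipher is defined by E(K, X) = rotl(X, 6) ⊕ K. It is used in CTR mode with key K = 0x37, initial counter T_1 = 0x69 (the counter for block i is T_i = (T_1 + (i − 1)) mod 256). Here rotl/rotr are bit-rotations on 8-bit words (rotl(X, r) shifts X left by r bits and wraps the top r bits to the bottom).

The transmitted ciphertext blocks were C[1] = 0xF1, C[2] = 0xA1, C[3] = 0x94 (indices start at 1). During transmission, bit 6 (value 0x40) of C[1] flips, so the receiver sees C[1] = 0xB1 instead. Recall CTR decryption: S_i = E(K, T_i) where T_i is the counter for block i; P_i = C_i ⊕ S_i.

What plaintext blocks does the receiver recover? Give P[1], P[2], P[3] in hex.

Only C[1] changed, to 0xB1. In CTR, a change in C_i flips the same bit in P_i only; the keystream is unaffected. Decrypting the received ciphertext:
P[1]: T = 0x69, S = E(K, T) = 0x6D; 0xB1 ⊕ 0x6D = 0xDC.
P[2]: T = 0x6A, S = E(K, T) = 0xAD; 0xA1 ⊕ 0xAD = 0x0C.
P[3]: T = 0x6B, S = E(K, T) = 0xED; 0x94 ⊕ 0xED = 0x79.
Blocks that differ from the original plaintext: P[1].

P[1] = 0xDC, P[2] = 0x0C, P[3] = 0x79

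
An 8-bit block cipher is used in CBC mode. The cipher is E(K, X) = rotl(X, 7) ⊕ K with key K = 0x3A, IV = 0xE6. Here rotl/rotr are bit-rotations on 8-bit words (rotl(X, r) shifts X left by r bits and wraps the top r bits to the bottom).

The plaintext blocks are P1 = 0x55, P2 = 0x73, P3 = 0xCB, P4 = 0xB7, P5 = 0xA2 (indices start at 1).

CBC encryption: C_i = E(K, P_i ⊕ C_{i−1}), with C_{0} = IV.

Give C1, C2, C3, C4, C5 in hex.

C1: P1 ⊕ 0xE6 = 0xB3; E(K, 0xB3) = 0xE3.
C2: P2 ⊕ 0xE3 = 0x90; E(K, 0x90) = 0x72.
C3: P3 ⊕ 0x72 = 0xB9; E(K, 0xB9) = 0xE6.
C4: P4 ⊕ 0xE6 = 0x51; E(K, 0x51) = 0x92.
C5: P5 ⊕ 0x92 = 0x30; E(K, 0x30) = 0x22.

C1 = 0xE3, C2 = 0x72, C3 = 0xE6, C4 = 0x92, C5 = 0x22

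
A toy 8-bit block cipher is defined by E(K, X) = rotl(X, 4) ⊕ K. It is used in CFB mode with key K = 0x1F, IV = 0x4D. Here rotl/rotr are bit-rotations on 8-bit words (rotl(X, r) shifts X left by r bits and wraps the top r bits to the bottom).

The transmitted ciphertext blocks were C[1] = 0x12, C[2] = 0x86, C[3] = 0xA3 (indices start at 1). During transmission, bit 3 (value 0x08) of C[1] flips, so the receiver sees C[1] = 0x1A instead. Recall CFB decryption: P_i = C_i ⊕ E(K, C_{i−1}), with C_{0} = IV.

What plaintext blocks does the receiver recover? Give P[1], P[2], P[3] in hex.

Only C[1] changed, to 0x1A. In CFB, a change in C_i flips the same bit in P_i and garbles P_{i+1}. Decrypting the received ciphertext:
P[1]: E(K, 0x4D) = 0xCB; 0x1A ⊕ 0xCB = 0xD1.
P[2]: E(K, 0x1A) = 0xBE; 0x86 ⊕ 0xBE = 0x38.
P[3]: E(K, 0x86) = 0x77; 0xA3 ⊕ 0x77 = 0xD4.
Blocks that differ from the original plaintext: P[1], P[2].

P[1] = 0xD1, P[2] = 0x38, P[3] = 0xD4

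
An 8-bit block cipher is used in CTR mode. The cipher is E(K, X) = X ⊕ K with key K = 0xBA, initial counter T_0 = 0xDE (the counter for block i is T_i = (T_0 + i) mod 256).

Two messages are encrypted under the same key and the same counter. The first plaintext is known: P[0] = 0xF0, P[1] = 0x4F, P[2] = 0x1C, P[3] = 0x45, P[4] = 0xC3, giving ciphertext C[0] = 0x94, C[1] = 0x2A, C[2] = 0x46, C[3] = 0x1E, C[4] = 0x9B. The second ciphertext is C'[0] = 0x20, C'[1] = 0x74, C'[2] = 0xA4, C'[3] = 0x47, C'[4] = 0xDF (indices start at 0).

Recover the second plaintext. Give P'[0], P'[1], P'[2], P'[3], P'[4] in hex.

P'[0] = 0x44, P'[1] = 0x11, P'[2] = 0xFE, P'[3] = 0x1C, P'[4] = 0x87

In CTR with a reused counter, both messages share the same keystream S_i, so C_i ⊕ C'_i = P_i ⊕ P'_i and thus P'_i = P_i ⊕ C_i ⊕ C'_i.
P'[0]: 0xF0 ⊕ 0x94 ⊕ 0x20 = 0x44.
P'[1]: 0x4F ⊕ 0x2A ⊕ 0x74 = 0x11.
P'[2]: 0x1C ⊕ 0x46 ⊕ 0xA4 = 0xFE.
P'[3]: 0x45 ⊕ 0x1E ⊕ 0x47 = 0x1C.
P'[4]: 0xC3 ⊕ 0x9B ⊕ 0xDF = 0x87.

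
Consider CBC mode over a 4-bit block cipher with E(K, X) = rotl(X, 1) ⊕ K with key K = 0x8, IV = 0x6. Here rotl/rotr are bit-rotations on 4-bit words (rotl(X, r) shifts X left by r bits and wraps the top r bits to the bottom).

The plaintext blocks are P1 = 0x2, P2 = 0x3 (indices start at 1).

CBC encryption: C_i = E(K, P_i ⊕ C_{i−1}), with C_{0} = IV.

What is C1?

C1: P1 ⊕ 0x6 = 0x4; E(K, 0x4) = 0x0.

C1 = 0x0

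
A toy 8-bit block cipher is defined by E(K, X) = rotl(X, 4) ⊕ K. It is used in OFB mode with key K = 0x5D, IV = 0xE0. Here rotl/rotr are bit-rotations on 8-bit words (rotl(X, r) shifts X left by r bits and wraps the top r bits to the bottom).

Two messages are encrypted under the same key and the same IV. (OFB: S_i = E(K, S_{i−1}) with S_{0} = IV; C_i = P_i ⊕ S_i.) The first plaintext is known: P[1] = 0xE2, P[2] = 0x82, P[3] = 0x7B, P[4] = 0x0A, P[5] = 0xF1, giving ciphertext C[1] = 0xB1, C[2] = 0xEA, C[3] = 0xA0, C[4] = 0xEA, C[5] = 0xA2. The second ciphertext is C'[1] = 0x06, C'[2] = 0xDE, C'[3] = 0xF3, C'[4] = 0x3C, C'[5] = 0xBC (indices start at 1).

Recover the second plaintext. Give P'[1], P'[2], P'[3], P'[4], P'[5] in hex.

P'[1] = 0x55, P'[2] = 0xB6, P'[3] = 0x28, P'[4] = 0xDC, P'[5] = 0xEF

In OFB with a reused IV, both messages share the same keystream S_i, so C_i ⊕ C'_i = P_i ⊕ P'_i and thus P'_i = P_i ⊕ C_i ⊕ C'_i.
P'[1]: 0xE2 ⊕ 0xB1 ⊕ 0x06 = 0x55.
P'[2]: 0x82 ⊕ 0xEA ⊕ 0xDE = 0xB6.
P'[3]: 0x7B ⊕ 0xA0 ⊕ 0xF3 = 0x28.
P'[4]: 0x0A ⊕ 0xEA ⊕ 0x3C = 0xDC.
P'[5]: 0xF1 ⊕ 0xA2 ⊕ 0xBC = 0xEF.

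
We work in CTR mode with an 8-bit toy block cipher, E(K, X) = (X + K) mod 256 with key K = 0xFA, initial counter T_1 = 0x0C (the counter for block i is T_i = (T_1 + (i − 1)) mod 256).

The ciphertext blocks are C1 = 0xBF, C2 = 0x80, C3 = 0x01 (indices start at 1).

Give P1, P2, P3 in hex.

P1 = 0xB9, P2 = 0x87, P3 = 0x09

CTR decryption: S_i = E(K, T_i) where T_i is the counter for block i; P_i = C_i ⊕ S_i.
P1: T = 0x0C, S = E(K, T) = 0x06; 0xBF ⊕ 0x06 = 0xB9.
P2: T = 0x0D, S = E(K, T) = 0x07; 0x80 ⊕ 0x07 = 0x87.
P3: T = 0x0E, S = E(K, T) = 0x08; 0x01 ⊕ 0x08 = 0x09.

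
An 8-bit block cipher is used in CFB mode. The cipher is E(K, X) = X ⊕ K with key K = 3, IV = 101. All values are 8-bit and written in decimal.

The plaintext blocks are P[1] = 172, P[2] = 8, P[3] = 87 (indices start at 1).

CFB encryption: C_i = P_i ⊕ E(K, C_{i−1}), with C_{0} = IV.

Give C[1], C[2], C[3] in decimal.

C[1] = 202, C[2] = 193, C[3] = 149

C[1]: E(K, 101) = 102; 172 ⊕ 102 = 202.
C[2]: E(K, 202) = 201; 8 ⊕ 201 = 193.
C[3]: E(K, 193) = 194; 87 ⊕ 194 = 149.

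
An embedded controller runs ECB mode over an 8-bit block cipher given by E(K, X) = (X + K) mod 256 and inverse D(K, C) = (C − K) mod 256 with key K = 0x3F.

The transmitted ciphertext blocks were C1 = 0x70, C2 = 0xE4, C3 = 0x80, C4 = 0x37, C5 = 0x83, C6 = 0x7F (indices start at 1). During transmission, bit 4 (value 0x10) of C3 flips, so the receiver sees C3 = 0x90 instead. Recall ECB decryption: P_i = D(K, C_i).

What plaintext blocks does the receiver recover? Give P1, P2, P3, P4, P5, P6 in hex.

Only C3 changed, to 0x90. In ECB, a change in C_i affects only P_i. Decrypting the received ciphertext:
P1: D(K, 0x70) = 0x31.
P2: D(K, 0xE4) = 0xA5.
P3: D(K, 0x90) = 0x51.
P4: D(K, 0x37) = 0xF8.
P5: D(K, 0x83) = 0x44.
P6: D(K, 0x7F) = 0x40.
Blocks that differ from the original plaintext: P3.

P1 = 0x31, P2 = 0xA5, P3 = 0x51, P4 = 0xF8, P5 = 0x44, P6 = 0x40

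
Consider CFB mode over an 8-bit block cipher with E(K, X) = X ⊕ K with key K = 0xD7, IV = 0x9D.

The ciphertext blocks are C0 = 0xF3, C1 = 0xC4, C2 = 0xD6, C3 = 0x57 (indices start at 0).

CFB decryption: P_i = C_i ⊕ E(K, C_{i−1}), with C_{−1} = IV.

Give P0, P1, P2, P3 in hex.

P0 = 0xB9, P1 = 0xE0, P2 = 0xC5, P3 = 0x56

P0: E(K, 0x9D) = 0x4A; 0xF3 ⊕ 0x4A = 0xB9.
P1: E(K, 0xF3) = 0x24; 0xC4 ⊕ 0x24 = 0xE0.
P2: E(K, 0xC4) = 0x13; 0xD6 ⊕ 0x13 = 0xC5.
P3: E(K, 0xD6) = 0x01; 0x57 ⊕ 0x01 = 0x56.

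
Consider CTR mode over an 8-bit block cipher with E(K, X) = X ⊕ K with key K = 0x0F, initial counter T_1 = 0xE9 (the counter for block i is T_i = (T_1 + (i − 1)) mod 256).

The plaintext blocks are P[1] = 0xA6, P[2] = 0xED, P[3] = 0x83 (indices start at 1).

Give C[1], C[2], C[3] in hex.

C[1] = 0x40, C[2] = 0x08, C[3] = 0x67

CTR encryption: S_i = E(K, T_i) where T_i is the counter for block i; C_i = P_i ⊕ S_i.
C[1]: T = 0xE9, S = E(K, T) = 0xE6; 0xA6 ⊕ 0xE6 = 0x40.
C[2]: T = 0xEA, S = E(K, T) = 0xE5; 0xED ⊕ 0xE5 = 0x08.
C[3]: T = 0xEB, S = E(K, T) = 0xE4; 0x83 ⊕ 0xE4 = 0x67.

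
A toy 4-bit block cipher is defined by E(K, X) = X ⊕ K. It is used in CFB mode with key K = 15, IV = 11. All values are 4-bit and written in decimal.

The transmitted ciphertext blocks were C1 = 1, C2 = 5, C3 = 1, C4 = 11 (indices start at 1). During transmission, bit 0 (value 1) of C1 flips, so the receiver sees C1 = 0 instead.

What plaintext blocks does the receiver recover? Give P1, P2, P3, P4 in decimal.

P1 = 4, P2 = 10, P3 = 11, P4 = 5

CFB decryption: P_i = C_i ⊕ E(K, C_{i−1}), with C_{0} = IV.
Only C1 changed, to 0. In CFB, a change in C_i flips the same bit in P_i and garbles P_{i+1}. Decrypting the received ciphertext:
P1: E(K, 11) = 4; 0 ⊕ 4 = 4.
P2: E(K, 0) = 15; 5 ⊕ 15 = 10.
P3: E(K, 5) = 10; 1 ⊕ 10 = 11.
P4: E(K, 1) = 14; 11 ⊕ 14 = 5.
Blocks that differ from the original plaintext: P1, P2.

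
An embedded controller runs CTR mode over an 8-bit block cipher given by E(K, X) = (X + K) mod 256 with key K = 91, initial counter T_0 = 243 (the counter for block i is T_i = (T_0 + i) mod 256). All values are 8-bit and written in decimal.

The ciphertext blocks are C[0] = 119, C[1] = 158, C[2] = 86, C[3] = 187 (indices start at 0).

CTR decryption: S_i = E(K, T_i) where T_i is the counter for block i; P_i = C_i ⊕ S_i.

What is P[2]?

P[2] = 6

P[2]: T = 245, S = E(K, T) = 80; 86 ⊕ 80 = 6.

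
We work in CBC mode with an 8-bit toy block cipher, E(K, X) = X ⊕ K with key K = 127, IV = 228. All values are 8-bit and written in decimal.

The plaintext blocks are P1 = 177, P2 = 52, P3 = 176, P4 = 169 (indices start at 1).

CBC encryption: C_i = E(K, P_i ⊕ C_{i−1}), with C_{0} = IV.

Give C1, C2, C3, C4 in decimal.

C1: P1 ⊕ 228 = 85; E(K, 85) = 42.
C2: P2 ⊕ 42 = 30; E(K, 30) = 97.
C3: P3 ⊕ 97 = 209; E(K, 209) = 174.
C4: P4 ⊕ 174 = 7; E(K, 7) = 120.

C1 = 42, C2 = 97, C3 = 174, C4 = 120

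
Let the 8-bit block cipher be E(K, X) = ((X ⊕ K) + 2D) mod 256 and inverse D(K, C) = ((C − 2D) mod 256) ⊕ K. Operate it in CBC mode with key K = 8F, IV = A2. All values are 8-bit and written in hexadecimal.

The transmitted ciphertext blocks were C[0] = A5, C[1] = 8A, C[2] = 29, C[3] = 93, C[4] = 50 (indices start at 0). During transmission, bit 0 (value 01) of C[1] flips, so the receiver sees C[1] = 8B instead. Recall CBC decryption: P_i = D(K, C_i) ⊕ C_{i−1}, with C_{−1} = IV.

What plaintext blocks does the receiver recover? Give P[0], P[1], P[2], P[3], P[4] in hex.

Only C[1] changed, to 8B. In CBC, a change in C_i garbles P_i and flips the same bit in P_{i+1}. Decrypting the received ciphertext:
P[0]: D(K, A5) = F7; F7 ⊕ A2 = 55.
P[1]: D(K, 8B) = D1; D1 ⊕ A5 = 74.
P[2]: D(K, 29) = 73; 73 ⊕ 8B = F8.
P[3]: D(K, 93) = E9; E9 ⊕ 29 = C0.
P[4]: D(K, 50) = AC; AC ⊕ 93 = 3F.
Blocks that differ from the original plaintext: P[1], P[2].

P[0] = 55, P[1] = 74, P[2] = F8, P[3] = C0, P[4] = 3F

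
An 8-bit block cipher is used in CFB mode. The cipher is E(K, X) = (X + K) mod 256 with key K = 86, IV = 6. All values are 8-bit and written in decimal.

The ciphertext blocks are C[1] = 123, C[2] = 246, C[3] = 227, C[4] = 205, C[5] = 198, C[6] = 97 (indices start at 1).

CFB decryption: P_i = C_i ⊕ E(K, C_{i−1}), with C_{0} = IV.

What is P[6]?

P[6] = 125

P[6]: E(K, 198) = 28; 97 ⊕ 28 = 125.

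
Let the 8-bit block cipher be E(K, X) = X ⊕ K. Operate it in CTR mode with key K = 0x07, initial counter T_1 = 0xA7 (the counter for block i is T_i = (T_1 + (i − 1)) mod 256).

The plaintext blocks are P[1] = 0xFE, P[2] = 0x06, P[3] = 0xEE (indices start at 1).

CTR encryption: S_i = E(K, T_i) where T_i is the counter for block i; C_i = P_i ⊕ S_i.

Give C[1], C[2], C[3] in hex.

C[1]: T = 0xA7, S = E(K, T) = 0xA0; 0xFE ⊕ 0xA0 = 0x5E.
C[2]: T = 0xA8, S = E(K, T) = 0xAF; 0x06 ⊕ 0xAF = 0xA9.
C[3]: T = 0xA9, S = E(K, T) = 0xAE; 0xEE ⊕ 0xAE = 0x40.

C[1] = 0x5E, C[2] = 0xA9, C[3] = 0x40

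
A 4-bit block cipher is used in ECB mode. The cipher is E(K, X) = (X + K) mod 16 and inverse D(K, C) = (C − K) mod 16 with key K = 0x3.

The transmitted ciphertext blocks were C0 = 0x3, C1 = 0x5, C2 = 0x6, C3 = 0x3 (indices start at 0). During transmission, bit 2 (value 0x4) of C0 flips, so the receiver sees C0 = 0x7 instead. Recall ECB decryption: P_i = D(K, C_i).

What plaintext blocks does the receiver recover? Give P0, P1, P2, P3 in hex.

P0 = 0x4, P1 = 0x2, P2 = 0x3, P3 = 0x0

Only C0 changed, to 0x7. In ECB, a change in C_i affects only P_i. Decrypting the received ciphertext:
P0: D(K, 0x7) = 0x4.
P1: D(K, 0x5) = 0x2.
P2: D(K, 0x6) = 0x3.
P3: D(K, 0x3) = 0x0.
Blocks that differ from the original plaintext: P0.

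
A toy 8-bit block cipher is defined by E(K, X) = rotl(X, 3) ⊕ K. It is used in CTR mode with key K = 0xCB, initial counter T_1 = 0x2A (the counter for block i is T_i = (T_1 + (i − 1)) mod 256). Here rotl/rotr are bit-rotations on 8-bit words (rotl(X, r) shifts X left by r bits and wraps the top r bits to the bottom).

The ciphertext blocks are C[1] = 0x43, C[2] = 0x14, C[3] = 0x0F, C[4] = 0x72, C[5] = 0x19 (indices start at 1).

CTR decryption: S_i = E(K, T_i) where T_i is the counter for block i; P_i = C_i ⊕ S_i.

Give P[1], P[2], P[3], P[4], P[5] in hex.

P[1]: T = 0x2A, S = E(K, T) = 0x9A; 0x43 ⊕ 0x9A = 0xD9.
P[2]: T = 0x2B, S = E(K, T) = 0x92; 0x14 ⊕ 0x92 = 0x86.
P[3]: T = 0x2C, S = E(K, T) = 0xAA; 0x0F ⊕ 0xAA = 0xA5.
P[4]: T = 0x2D, S = E(K, T) = 0xA2; 0x72 ⊕ 0xA2 = 0xD0.
P[5]: T = 0x2E, S = E(K, T) = 0xBA; 0x19 ⊕ 0xBA = 0xA3.

P[1] = 0xD9, P[2] = 0x86, P[3] = 0xA5, P[4] = 0xD0, P[5] = 0xA3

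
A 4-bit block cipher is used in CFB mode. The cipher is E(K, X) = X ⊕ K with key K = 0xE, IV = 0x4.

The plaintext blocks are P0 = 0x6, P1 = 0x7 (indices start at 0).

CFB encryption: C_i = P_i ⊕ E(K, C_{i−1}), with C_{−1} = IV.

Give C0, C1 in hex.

C0 = 0xC, C1 = 0x5

C0: E(K, 0x4) = 0xA; 0x6 ⊕ 0xA = 0xC.
C1: E(K, 0xC) = 0x2; 0x7 ⊕ 0x2 = 0x5.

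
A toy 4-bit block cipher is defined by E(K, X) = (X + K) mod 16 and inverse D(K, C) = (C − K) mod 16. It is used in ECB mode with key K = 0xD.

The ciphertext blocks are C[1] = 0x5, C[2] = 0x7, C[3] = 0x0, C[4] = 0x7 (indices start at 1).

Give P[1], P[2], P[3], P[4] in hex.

P[1] = 0x8, P[2] = 0xA, P[3] = 0x3, P[4] = 0xA

ECB decryption: P_i = D(K, C_i).
P[1]: D(K, 0x5) = 0x8.
P[2]: D(K, 0x7) = 0xA.
P[3]: D(K, 0x0) = 0x3.
P[4]: D(K, 0x7) = 0xA.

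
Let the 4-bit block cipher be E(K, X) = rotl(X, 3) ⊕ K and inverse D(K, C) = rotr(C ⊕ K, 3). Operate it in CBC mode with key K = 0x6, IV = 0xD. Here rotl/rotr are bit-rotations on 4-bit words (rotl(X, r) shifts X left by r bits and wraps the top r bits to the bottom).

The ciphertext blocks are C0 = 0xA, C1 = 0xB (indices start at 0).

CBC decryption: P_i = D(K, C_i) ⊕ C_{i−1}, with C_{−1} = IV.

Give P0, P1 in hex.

P0 = 0x4, P1 = 0x1

P0: D(K, 0xA) = 0x9; 0x9 ⊕ 0xD = 0x4.
P1: D(K, 0xB) = 0xB; 0xB ⊕ 0xA = 0x1.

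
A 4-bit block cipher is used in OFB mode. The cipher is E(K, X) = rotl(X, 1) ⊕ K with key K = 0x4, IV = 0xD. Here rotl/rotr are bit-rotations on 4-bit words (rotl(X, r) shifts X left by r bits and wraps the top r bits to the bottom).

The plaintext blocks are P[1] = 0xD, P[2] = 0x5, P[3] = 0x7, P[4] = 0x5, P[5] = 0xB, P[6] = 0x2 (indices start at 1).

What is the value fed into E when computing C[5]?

OFB encryption: S_i = E(K, S_{i−1}) with S_{0} = IV; C_i = P_i ⊕ S_i.
C[1]: S = E(K, 0xD) = 0xF; 0xD ⊕ 0xF = 0x2.
C[2]: S = E(K, 0xF) = 0xB; 0x5 ⊕ 0xB = 0xE.
C[3]: S = E(K, 0xB) = 0x3; 0x7 ⊕ 0x3 = 0x4.
C[4]: S = E(K, 0x3) = 0x2; 0x5 ⊕ 0x2 = 0x7.
C[5]: S = E(K, 0x2) = 0x0; 0xB ⊕ 0x0 = 0xB.
So the input to E for block [5] is 0x2.

0x2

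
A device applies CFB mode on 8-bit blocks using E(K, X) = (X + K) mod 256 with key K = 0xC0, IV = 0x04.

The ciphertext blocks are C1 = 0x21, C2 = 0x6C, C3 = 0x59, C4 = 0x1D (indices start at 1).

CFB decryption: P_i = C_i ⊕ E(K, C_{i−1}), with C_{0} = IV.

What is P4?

P4: E(K, 0x59) = 0x19; 0x1D ⊕ 0x19 = 0x04.

P4 = 0x04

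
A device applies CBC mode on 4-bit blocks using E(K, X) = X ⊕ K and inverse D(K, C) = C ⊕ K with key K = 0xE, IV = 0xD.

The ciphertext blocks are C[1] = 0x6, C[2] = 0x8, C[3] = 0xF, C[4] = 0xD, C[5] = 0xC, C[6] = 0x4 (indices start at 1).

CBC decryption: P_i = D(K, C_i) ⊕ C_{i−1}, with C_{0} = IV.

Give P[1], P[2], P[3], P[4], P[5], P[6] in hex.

P[1]: D(K, 0x6) = 0x8; 0x8 ⊕ 0xD = 0x5.
P[2]: D(K, 0x8) = 0x6; 0x6 ⊕ 0x6 = 0x0.
P[3]: D(K, 0xF) = 0x1; 0x1 ⊕ 0x8 = 0x9.
P[4]: D(K, 0xD) = 0x3; 0x3 ⊕ 0xF = 0xC.
P[5]: D(K, 0xC) = 0x2; 0x2 ⊕ 0xD = 0xF.
P[6]: D(K, 0x4) = 0xA; 0xA ⊕ 0xC = 0x6.

P[1] = 0x5, P[2] = 0x0, P[3] = 0x9, P[4] = 0xC, P[5] = 0xF, P[6] = 0x6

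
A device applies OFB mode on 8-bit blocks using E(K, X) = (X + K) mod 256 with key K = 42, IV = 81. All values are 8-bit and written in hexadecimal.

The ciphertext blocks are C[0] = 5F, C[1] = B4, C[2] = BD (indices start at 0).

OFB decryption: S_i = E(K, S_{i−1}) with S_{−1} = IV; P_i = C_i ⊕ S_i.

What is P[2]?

P[2] = FA

P[0]: S = E(K, 81) = C3; 5F ⊕ C3 = 9C.
P[1]: S = E(K, C3) = 05; B4 ⊕ 05 = B1.
P[2]: S = E(K, 05) = 47; BD ⊕ 47 = FA.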